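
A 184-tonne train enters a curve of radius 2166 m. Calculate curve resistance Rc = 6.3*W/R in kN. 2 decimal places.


Rc = 6.3 * W / R
Rc = 6.3 * 184 / 2166
Rc = 1159.2 / 2166
Rc = 0.54 kN

0.54


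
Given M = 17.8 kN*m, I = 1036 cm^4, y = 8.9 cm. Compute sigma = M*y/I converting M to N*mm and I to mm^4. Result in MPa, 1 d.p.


Convert units:
M = 17.8 kN*m = 17800000 N*mm
y = 8.9 cm = 89 mm
I = 1036 cm^4 = 10360000 mm^4
sigma = 17800000 * 89 / 10360000
sigma = 152.9 MPa

152.9


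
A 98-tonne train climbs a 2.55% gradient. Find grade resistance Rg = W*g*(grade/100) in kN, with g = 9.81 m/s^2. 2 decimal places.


Rg = W * 9.81 * grade / 100
Rg = 98 * 9.81 * 2.55 / 100
Rg = 961.38 * 0.0255
Rg = 24.52 kN

24.52


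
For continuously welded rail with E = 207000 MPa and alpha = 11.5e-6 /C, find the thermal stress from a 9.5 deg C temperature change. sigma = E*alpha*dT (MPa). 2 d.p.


sigma = E * alpha * dT
sigma = 207000 * 11.5e-6 * 9.5
sigma = 2.3805 * 9.5
sigma = 22.61 MPa

22.61


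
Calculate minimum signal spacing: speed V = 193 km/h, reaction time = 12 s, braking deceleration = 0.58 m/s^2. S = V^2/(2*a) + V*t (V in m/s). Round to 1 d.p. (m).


V = 193 / 3.6 = 53.6111 m/s
Braking distance = 53.6111^2 / (2*0.58) = 2477.7166 m
Sighting distance = 53.6111 * 12 = 643.3333 m
S = 2477.7166 + 643.3333 = 3121.0 m

3121.0


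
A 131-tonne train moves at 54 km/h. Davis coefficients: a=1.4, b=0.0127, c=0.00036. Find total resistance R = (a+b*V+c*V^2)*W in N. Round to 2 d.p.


b*V = 0.0127 * 54 = 0.6858
c*V^2 = 0.00036 * 2916 = 1.04976
R_per_t = 1.4 + 0.6858 + 1.04976 = 3.13556 N/t
R_total = 3.13556 * 131 = 410.76 N

410.76


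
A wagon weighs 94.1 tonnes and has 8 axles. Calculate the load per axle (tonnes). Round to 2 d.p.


Load per axle = total weight / number of axles
Load = 94.1 / 8
Load = 11.76 tonnes

11.76


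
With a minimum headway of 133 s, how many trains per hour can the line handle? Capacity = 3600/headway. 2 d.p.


Capacity = 3600 / headway
Capacity = 3600 / 133
Capacity = 27.07 trains/hour

27.07


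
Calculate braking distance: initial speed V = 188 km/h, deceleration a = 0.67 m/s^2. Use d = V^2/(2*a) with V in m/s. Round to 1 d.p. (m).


Convert speed: V = 188 / 3.6 = 52.2222 m/s
V^2 = 2727.1605
d = 2727.1605 / (2 * 0.67)
d = 2727.1605 / 1.34
d = 2035.2 m

2035.2


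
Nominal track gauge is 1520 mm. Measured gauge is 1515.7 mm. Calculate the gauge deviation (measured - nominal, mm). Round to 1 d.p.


Deviation = measured - nominal
Deviation = 1515.7 - 1520
Deviation = -4.3 mm

-4.3


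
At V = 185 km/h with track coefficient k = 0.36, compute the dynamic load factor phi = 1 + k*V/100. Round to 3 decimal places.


phi = 1 + k * V / 100
phi = 1 + 0.36 * 185 / 100
phi = 1 + 0.666
phi = 1.666

1.666


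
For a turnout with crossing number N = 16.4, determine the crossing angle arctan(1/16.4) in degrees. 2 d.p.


1/N = 1/16.4 = 0.060976
angle = arctan(0.060976) = 0.0609 rad
angle = 0.0609 * 180/pi = 3.49 degrees

3.49


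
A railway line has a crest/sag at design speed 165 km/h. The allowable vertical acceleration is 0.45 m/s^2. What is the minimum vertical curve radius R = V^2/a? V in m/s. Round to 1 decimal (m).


Convert speed: V = 165 / 3.6 = 45.8333 m/s
V^2 = 2100.6944 m^2/s^2
R_v = 2100.6944 / 0.45
R_v = 4668.2 m

4668.2


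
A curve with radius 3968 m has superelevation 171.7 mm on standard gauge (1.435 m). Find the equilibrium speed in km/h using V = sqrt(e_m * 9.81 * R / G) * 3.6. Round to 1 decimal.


Convert cant: e = 171.7 mm = 0.1717 m
V_ms = sqrt(0.1717 * 9.81 * 3968 / 1.435)
V_ms = sqrt(4657.566506) = 68.2464 m/s
V = 68.2464 * 3.6 = 245.7 km/h

245.7


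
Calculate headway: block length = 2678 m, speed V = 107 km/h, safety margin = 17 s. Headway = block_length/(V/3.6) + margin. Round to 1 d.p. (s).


V = 107 / 3.6 = 29.7222 m/s
Block traversal time = 2678 / 29.7222 = 90.1009 s
Headway = 90.1009 + 17
Headway = 107.1 s

107.1


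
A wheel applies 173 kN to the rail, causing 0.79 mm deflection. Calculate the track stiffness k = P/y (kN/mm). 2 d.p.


Track stiffness k = P / y
k = 173 / 0.79
k = 218.99 kN/mm

218.99


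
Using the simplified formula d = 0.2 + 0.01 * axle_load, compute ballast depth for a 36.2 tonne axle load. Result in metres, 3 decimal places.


d = 0.2 + 0.01 * 36.2
d = 0.2 + 0.362
d = 0.562 m

0.562


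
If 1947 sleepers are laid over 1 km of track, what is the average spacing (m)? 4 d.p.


Spacing = 1000 m / number of sleepers
Spacing = 1000 / 1947
Spacing = 0.5136 m

0.5136


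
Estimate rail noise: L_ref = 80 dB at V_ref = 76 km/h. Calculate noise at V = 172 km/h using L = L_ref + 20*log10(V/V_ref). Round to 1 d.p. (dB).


V/V_ref = 172 / 76 = 2.263158
log10(2.263158) = 0.354715
20 * 0.354715 = 7.0943
L = 80 + 7.0943 = 87.1 dB

87.1


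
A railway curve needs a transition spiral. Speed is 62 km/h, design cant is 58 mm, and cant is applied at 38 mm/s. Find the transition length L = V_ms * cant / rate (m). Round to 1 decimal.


Convert speed: V = 62 / 3.6 = 17.2222 m/s
L = 17.2222 * 58 / 38
L = 998.8889 / 38
L = 26.3 m

26.3


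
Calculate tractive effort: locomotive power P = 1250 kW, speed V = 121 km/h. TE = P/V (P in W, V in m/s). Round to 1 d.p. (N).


Convert: P = 1250 kW = 1250000 W
V = 121 / 3.6 = 33.6111 m/s
TE = 1250000 / 33.6111
TE = 37190.1 N

37190.1


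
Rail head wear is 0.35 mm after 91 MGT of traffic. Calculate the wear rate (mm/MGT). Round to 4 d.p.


Wear rate = total wear / cumulative tonnage
Rate = 0.35 / 91
Rate = 0.0038 mm/MGT

0.0038


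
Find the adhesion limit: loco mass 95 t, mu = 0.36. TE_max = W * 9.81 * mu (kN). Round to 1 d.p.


TE_max = W * g * mu
TE_max = 95 * 9.81 * 0.36
TE_max = 931.95 * 0.36
TE_max = 335.5 kN

335.5


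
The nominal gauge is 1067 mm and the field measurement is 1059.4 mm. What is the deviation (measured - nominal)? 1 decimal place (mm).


Deviation = measured - nominal
Deviation = 1059.4 - 1067
Deviation = -7.6 mm

-7.6


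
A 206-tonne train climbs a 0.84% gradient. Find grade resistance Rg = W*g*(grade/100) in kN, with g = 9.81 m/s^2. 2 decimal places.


Rg = W * 9.81 * grade / 100
Rg = 206 * 9.81 * 0.84 / 100
Rg = 2020.86 * 0.0084
Rg = 16.98 kN

16.98


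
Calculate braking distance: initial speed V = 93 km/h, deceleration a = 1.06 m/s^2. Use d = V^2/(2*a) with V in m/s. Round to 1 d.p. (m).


Convert speed: V = 93 / 3.6 = 25.8333 m/s
V^2 = 667.3611
d = 667.3611 / (2 * 1.06)
d = 667.3611 / 2.12
d = 314.8 m

314.8


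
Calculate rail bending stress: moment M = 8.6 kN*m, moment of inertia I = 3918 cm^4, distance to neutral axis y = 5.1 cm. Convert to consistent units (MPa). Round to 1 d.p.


Convert units:
M = 8.6 kN*m = 8600000 N*mm
y = 5.1 cm = 51 mm
I = 3918 cm^4 = 39180000 mm^4
sigma = 8600000 * 51 / 39180000
sigma = 11.2 MPa

11.2


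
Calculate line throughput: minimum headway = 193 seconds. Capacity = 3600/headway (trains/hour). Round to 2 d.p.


Capacity = 3600 / headway
Capacity = 3600 / 193
Capacity = 18.65 trains/hour

18.65


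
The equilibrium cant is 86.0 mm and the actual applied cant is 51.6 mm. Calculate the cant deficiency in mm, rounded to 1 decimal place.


Cant deficiency = equilibrium cant - actual cant
CD = 86.0 - 51.6
CD = 34.4 mm

34.4


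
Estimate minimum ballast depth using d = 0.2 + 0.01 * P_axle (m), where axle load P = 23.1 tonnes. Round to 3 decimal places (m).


d = 0.2 + 0.01 * 23.1
d = 0.2 + 0.231
d = 0.431 m

0.431


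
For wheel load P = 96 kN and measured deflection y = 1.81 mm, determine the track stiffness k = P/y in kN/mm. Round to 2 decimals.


Track stiffness k = P / y
k = 96 / 1.81
k = 53.04 kN/mm

53.04


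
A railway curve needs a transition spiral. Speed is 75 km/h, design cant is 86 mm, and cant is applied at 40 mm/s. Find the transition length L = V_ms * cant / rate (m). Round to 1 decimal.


Convert speed: V = 75 / 3.6 = 20.8333 m/s
L = 20.8333 * 86 / 40
L = 1791.6667 / 40
L = 44.8 m

44.8


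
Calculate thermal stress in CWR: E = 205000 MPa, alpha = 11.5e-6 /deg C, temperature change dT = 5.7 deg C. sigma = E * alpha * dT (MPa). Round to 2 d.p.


sigma = E * alpha * dT
sigma = 205000 * 11.5e-6 * 5.7
sigma = 2.3575 * 5.7
sigma = 13.44 MPa

13.44


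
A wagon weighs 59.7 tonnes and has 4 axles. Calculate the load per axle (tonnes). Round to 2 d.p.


Load per axle = total weight / number of axles
Load = 59.7 / 4
Load = 14.93 tonnes

14.93


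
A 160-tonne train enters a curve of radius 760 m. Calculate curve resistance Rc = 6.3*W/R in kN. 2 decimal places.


Rc = 6.3 * W / R
Rc = 6.3 * 160 / 760
Rc = 1008.0 / 760
Rc = 1.33 kN

1.33


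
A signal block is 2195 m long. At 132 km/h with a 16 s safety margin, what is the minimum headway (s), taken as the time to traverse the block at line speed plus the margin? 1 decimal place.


V = 132 / 3.6 = 36.6667 m/s
Block traversal time = 2195 / 36.6667 = 59.8636 s
Headway = 59.8636 + 16
Headway = 75.9 s

75.9


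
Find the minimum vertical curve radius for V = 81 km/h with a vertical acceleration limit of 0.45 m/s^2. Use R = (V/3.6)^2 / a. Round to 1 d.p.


Convert speed: V = 81 / 3.6 = 22.5 m/s
V^2 = 506.25 m^2/s^2
R_v = 506.25 / 0.45
R_v = 1125.0 m

1125.0


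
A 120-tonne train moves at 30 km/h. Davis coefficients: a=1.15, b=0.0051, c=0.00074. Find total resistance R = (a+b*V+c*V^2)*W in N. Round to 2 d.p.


b*V = 0.0051 * 30 = 0.153
c*V^2 = 0.00074 * 900 = 0.666
R_per_t = 1.15 + 0.153 + 0.666 = 1.969 N/t
R_total = 1.969 * 120 = 236.28 N

236.28


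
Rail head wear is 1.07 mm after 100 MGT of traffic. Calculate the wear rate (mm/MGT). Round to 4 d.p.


Wear rate = total wear / cumulative tonnage
Rate = 1.07 / 100
Rate = 0.0107 mm/MGT

0.0107


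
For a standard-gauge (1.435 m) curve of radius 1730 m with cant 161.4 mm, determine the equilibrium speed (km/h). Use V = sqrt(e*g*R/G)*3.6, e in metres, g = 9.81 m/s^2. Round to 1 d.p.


Convert cant: e = 161.4 mm = 0.1614 m
V_ms = sqrt(0.1614 * 9.81 * 1730 / 1.435)
V_ms = sqrt(1908.827749) = 43.6901 m/s
V = 43.6901 * 3.6 = 157.3 km/h

157.3


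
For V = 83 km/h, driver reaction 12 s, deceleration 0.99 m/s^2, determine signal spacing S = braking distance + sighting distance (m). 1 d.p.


V = 83 / 3.6 = 23.0556 m/s
Braking distance = 23.0556^2 / (2*0.99) = 268.464 m
Sighting distance = 23.0556 * 12 = 276.6667 m
S = 268.464 + 276.6667 = 545.1 m

545.1


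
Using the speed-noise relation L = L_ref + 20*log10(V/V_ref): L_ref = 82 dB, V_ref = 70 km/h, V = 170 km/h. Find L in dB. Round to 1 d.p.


V/V_ref = 170 / 70 = 2.428571
log10(2.428571) = 0.385351
20 * 0.385351 = 7.707
L = 82 + 7.707 = 89.7 dB

89.7


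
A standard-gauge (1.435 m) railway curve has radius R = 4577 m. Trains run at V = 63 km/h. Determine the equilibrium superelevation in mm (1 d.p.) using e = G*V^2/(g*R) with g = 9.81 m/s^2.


Convert speed: V = 63 / 3.6 = 17.5 m/s
Apply formula: e = 1.435 * 17.5^2 / (9.81 * 4577)
e = 1.435 * 306.25 / 44900.37
e = 0.009788 m = 9.8 mm

9.8


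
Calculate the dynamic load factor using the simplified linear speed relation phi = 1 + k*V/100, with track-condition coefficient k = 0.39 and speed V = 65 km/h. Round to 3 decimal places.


phi = 1 + k * V / 100
phi = 1 + 0.39 * 65 / 100
phi = 1 + 0.2535
phi = 1.254

1.254


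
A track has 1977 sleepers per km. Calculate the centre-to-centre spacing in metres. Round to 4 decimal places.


Spacing = 1000 m / number of sleepers
Spacing = 1000 / 1977
Spacing = 0.5058 m

0.5058


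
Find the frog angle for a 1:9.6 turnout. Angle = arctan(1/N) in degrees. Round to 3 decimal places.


1/N = 1/9.6 = 0.104167
angle = arctan(0.104167) = 0.103792 rad
angle = 0.103792 * 180/pi = 5.947 degrees

5.947


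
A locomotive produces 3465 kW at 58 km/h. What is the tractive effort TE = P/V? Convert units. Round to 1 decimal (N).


Convert: P = 3465 kW = 3465000 W
V = 58 / 3.6 = 16.1111 m/s
TE = 3465000 / 16.1111
TE = 215069.0 N

215069.0


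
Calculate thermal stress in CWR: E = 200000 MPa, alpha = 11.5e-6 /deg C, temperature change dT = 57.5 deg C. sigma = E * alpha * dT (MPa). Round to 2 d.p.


sigma = E * alpha * dT
sigma = 200000 * 11.5e-6 * 57.5
sigma = 2.3 * 57.5
sigma = 132.25 MPa

132.25


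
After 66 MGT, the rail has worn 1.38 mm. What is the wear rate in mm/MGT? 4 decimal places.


Wear rate = total wear / cumulative tonnage
Rate = 1.38 / 66
Rate = 0.0209 mm/MGT

0.0209


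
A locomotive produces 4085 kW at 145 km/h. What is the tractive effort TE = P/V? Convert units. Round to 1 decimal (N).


Convert: P = 4085 kW = 4085000 W
V = 145 / 3.6 = 40.2778 m/s
TE = 4085000 / 40.2778
TE = 101420.7 N

101420.7


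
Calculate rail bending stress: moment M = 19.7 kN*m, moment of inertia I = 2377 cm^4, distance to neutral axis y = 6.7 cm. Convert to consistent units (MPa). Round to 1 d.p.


Convert units:
M = 19.7 kN*m = 19700000 N*mm
y = 6.7 cm = 67 mm
I = 2377 cm^4 = 23770000 mm^4
sigma = 19700000 * 67 / 23770000
sigma = 55.5 MPa

55.5


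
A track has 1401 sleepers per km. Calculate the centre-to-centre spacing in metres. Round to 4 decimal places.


Spacing = 1000 m / number of sleepers
Spacing = 1000 / 1401
Spacing = 0.7138 m

0.7138


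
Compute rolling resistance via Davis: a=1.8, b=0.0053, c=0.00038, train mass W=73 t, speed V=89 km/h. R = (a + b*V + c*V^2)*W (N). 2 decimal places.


b*V = 0.0053 * 89 = 0.4717
c*V^2 = 0.00038 * 7921 = 3.00998
R_per_t = 1.8 + 0.4717 + 3.00998 = 5.28168 N/t
R_total = 5.28168 * 73 = 385.56 N

385.56


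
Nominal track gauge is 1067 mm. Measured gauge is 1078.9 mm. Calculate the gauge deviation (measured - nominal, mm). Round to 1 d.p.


Deviation = measured - nominal
Deviation = 1078.9 - 1067
Deviation = 11.9 mm

11.9


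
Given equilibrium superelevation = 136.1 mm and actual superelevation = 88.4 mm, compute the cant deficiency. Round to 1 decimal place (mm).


Cant deficiency = equilibrium cant - actual cant
CD = 136.1 - 88.4
CD = 47.7 mm

47.7


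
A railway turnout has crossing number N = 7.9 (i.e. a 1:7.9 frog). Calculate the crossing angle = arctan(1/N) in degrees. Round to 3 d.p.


1/N = 1/7.9 = 0.126582
angle = arctan(0.126582) = 0.125913 rad
angle = 0.125913 * 180/pi = 7.214 degrees

7.214


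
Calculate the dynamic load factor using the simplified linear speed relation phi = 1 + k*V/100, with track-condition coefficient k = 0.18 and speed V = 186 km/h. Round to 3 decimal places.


phi = 1 + k * V / 100
phi = 1 + 0.18 * 186 / 100
phi = 1 + 0.3348
phi = 1.335

1.335


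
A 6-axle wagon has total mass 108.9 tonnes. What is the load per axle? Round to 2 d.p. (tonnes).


Load per axle = total weight / number of axles
Load = 108.9 / 6
Load = 18.15 tonnes

18.15


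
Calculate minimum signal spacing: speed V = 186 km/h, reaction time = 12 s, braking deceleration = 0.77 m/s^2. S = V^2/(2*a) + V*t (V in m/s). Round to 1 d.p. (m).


V = 186 / 3.6 = 51.6667 m/s
Braking distance = 51.6667^2 / (2*0.77) = 1733.4055 m
Sighting distance = 51.6667 * 12 = 620.0 m
S = 1733.4055 + 620.0 = 2353.4 m

2353.4


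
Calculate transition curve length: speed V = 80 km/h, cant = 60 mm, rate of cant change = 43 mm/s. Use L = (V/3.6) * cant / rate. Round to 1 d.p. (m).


Convert speed: V = 80 / 3.6 = 22.2222 m/s
L = 22.2222 * 60 / 43
L = 1333.3333 / 43
L = 31.0 m

31.0


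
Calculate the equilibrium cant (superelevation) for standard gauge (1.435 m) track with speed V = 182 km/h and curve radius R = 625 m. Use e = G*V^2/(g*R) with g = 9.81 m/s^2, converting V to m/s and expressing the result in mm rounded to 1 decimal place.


Convert speed: V = 182 / 3.6 = 50.5556 m/s
Apply formula: e = 1.435 * 50.5556^2 / (9.81 * 625)
e = 1.435 * 2555.8642 / 6131.25
e = 0.598192 m = 598.2 mm

598.2


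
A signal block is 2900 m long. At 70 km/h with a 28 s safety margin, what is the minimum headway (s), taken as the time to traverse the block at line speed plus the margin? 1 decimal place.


V = 70 / 3.6 = 19.4444 m/s
Block traversal time = 2900 / 19.4444 = 149.1429 s
Headway = 149.1429 + 28
Headway = 177.1 s

177.1


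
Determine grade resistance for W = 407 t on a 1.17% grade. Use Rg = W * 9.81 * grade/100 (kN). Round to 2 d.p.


Rg = W * 9.81 * grade / 100
Rg = 407 * 9.81 * 1.17 / 100
Rg = 3992.67 * 0.0117
Rg = 46.71 kN

46.71


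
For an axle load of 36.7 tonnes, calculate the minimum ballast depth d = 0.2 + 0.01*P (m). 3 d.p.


d = 0.2 + 0.01 * 36.7
d = 0.2 + 0.367
d = 0.567 m

0.567


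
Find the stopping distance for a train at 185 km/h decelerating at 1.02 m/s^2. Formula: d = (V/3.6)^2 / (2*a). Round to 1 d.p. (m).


Convert speed: V = 185 / 3.6 = 51.3889 m/s
V^2 = 2640.8179
d = 2640.8179 / (2 * 1.02)
d = 2640.8179 / 2.04
d = 1294.5 m

1294.5


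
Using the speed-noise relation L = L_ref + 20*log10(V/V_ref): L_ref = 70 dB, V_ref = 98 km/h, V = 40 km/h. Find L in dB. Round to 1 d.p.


V/V_ref = 40 / 98 = 0.408163
log10(0.408163) = -0.389166
20 * -0.389166 = -7.7833
L = 70 + -7.7833 = 62.2 dB

62.2


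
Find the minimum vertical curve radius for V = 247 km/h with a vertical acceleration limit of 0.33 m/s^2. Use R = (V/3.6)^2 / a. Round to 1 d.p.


Convert speed: V = 247 / 3.6 = 68.6111 m/s
V^2 = 4707.4846 m^2/s^2
R_v = 4707.4846 / 0.33
R_v = 14265.1 m

14265.1


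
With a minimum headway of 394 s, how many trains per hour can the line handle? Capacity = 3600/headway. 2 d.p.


Capacity = 3600 / headway
Capacity = 3600 / 394
Capacity = 9.14 trains/hour

9.14


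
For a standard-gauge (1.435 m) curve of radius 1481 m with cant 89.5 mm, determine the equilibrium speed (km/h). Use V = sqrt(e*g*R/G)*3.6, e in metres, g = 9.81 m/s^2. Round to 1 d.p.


Convert cant: e = 89.5 mm = 0.0895 m
V_ms = sqrt(0.0895 * 9.81 * 1481 / 1.435)
V_ms = sqrt(906.139787) = 30.1022 m/s
V = 30.1022 * 3.6 = 108.4 km/h

108.4


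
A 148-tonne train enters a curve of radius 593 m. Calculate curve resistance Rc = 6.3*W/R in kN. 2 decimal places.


Rc = 6.3 * W / R
Rc = 6.3 * 148 / 593
Rc = 932.4 / 593
Rc = 1.57 kN

1.57


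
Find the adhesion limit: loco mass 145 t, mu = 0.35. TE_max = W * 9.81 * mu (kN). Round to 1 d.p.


TE_max = W * g * mu
TE_max = 145 * 9.81 * 0.35
TE_max = 1422.45 * 0.35
TE_max = 497.9 kN

497.9


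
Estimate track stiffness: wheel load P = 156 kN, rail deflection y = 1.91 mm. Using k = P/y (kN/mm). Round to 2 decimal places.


Track stiffness k = P / y
k = 156 / 1.91
k = 81.68 kN/mm

81.68


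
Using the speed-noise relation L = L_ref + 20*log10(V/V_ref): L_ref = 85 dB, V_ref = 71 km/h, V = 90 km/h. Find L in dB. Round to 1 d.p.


V/V_ref = 90 / 71 = 1.267606
log10(1.267606) = 0.102984
20 * 0.102984 = 2.0597
L = 85 + 2.0597 = 87.1 dB

87.1


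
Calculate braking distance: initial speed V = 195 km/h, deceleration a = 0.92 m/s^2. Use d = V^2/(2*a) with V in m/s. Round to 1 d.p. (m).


Convert speed: V = 195 / 3.6 = 54.1667 m/s
V^2 = 2934.0278
d = 2934.0278 / (2 * 0.92)
d = 2934.0278 / 1.84
d = 1594.6 m

1594.6


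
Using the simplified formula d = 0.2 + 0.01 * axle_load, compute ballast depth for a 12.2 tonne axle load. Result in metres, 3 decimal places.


d = 0.2 + 0.01 * 12.2
d = 0.2 + 0.122
d = 0.322 m

0.322


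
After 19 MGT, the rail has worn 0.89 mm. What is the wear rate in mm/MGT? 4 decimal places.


Wear rate = total wear / cumulative tonnage
Rate = 0.89 / 19
Rate = 0.0468 mm/MGT

0.0468


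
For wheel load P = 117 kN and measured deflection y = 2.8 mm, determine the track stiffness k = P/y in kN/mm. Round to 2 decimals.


Track stiffness k = P / y
k = 117 / 2.8
k = 41.79 kN/mm

41.79


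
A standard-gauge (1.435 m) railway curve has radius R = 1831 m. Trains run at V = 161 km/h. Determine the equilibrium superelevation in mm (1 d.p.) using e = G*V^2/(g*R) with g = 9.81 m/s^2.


Convert speed: V = 161 / 3.6 = 44.7222 m/s
Apply formula: e = 1.435 * 44.7222^2 / (9.81 * 1831)
e = 1.435 * 2000.0772 / 17962.11
e = 0.159787 m = 159.8 mm

159.8


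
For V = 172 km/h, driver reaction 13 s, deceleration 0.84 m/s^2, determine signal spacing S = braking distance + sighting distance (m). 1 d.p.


V = 172 / 3.6 = 47.7778 m/s
Braking distance = 47.7778^2 / (2*0.84) = 1358.7596 m
Sighting distance = 47.7778 * 13 = 621.1111 m
S = 1358.7596 + 621.1111 = 1979.9 m

1979.9


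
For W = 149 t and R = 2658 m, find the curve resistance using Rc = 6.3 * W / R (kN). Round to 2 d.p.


Rc = 6.3 * W / R
Rc = 6.3 * 149 / 2658
Rc = 938.7 / 2658
Rc = 0.35 kN

0.35


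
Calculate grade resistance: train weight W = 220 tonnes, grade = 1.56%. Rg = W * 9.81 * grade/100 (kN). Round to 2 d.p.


Rg = W * 9.81 * grade / 100
Rg = 220 * 9.81 * 1.56 / 100
Rg = 2158.2 * 0.0156
Rg = 33.67 kN

33.67


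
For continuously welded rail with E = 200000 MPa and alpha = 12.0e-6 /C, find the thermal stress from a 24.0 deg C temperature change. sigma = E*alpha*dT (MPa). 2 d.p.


sigma = E * alpha * dT
sigma = 200000 * 12.0e-6 * 24.0
sigma = 2.4 * 24.0
sigma = 57.60 MPa

57.60


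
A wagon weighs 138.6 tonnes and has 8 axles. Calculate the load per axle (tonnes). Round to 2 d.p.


Load per axle = total weight / number of axles
Load = 138.6 / 8
Load = 17.33 tonnes

17.33


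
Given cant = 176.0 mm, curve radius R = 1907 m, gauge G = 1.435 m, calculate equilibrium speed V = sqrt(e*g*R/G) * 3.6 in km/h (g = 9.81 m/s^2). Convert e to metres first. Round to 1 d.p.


Convert cant: e = 176.0 mm = 0.1760 m
V_ms = sqrt(0.1760 * 9.81 * 1907 / 1.435)
V_ms = sqrt(2294.459875) = 47.9005 m/s
V = 47.9005 * 3.6 = 172.4 km/h

172.4


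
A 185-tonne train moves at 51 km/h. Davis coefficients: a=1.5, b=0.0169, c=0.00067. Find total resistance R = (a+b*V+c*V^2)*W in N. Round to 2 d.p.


b*V = 0.0169 * 51 = 0.8619
c*V^2 = 0.00067 * 2601 = 1.74267
R_per_t = 1.5 + 0.8619 + 1.74267 = 4.10457 N/t
R_total = 4.10457 * 185 = 759.35 N

759.35


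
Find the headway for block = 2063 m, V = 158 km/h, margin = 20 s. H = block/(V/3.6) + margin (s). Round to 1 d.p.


V = 158 / 3.6 = 43.8889 m/s
Block traversal time = 2063 / 43.8889 = 47.0051 s
Headway = 47.0051 + 20
Headway = 67.0 s

67.0


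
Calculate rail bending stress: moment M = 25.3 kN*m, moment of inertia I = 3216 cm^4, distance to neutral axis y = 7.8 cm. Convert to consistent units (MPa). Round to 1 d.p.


Convert units:
M = 25.3 kN*m = 25300000 N*mm
y = 7.8 cm = 78 mm
I = 3216 cm^4 = 32160000 mm^4
sigma = 25300000 * 78 / 32160000
sigma = 61.4 MPa

61.4


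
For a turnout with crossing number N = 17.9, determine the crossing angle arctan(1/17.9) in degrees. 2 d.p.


1/N = 1/17.9 = 0.055866
angle = arctan(0.055866) = 0.055808 rad
angle = 0.055808 * 180/pi = 3.20 degrees

3.20


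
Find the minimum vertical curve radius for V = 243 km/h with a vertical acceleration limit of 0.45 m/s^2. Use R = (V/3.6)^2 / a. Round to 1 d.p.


Convert speed: V = 243 / 3.6 = 67.5 m/s
V^2 = 4556.25 m^2/s^2
R_v = 4556.25 / 0.45
R_v = 10125.0 m

10125.0


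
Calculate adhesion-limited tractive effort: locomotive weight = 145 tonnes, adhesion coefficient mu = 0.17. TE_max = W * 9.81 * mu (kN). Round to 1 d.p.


TE_max = W * g * mu
TE_max = 145 * 9.81 * 0.17
TE_max = 1422.45 * 0.17
TE_max = 241.8 kN

241.8


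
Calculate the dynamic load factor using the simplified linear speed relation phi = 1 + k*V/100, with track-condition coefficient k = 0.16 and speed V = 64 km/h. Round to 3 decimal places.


phi = 1 + k * V / 100
phi = 1 + 0.16 * 64 / 100
phi = 1 + 0.1024
phi = 1.102

1.102


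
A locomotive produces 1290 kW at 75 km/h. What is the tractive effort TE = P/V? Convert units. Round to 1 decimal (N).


Convert: P = 1290 kW = 1290000 W
V = 75 / 3.6 = 20.8333 m/s
TE = 1290000 / 20.8333
TE = 61920.0 N

61920.0


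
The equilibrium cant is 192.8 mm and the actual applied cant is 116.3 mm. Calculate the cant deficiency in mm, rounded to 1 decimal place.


Cant deficiency = equilibrium cant - actual cant
CD = 192.8 - 116.3
CD = 76.5 mm

76.5


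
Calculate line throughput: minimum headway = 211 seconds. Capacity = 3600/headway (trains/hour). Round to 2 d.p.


Capacity = 3600 / headway
Capacity = 3600 / 211
Capacity = 17.06 trains/hour

17.06


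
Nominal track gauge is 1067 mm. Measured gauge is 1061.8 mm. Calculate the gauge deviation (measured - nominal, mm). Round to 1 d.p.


Deviation = measured - nominal
Deviation = 1061.8 - 1067
Deviation = -5.2 mm

-5.2


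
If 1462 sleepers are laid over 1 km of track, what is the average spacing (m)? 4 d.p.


Spacing = 1000 m / number of sleepers
Spacing = 1000 / 1462
Spacing = 0.6840 m

0.6840


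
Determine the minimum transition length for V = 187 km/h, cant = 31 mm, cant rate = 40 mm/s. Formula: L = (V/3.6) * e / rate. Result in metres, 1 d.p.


Convert speed: V = 187 / 3.6 = 51.9444 m/s
L = 51.9444 * 31 / 40
L = 1610.2778 / 40
L = 40.3 m

40.3


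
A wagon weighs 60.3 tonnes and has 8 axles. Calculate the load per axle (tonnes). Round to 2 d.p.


Load per axle = total weight / number of axles
Load = 60.3 / 8
Load = 7.54 tonnes

7.54


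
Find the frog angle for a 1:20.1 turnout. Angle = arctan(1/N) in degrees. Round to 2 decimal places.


1/N = 1/20.1 = 0.049751
angle = arctan(0.049751) = 0.04971 rad
angle = 0.04971 * 180/pi = 2.85 degrees

2.85


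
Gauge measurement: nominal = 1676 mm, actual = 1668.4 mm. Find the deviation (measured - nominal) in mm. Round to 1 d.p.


Deviation = measured - nominal
Deviation = 1668.4 - 1676
Deviation = -7.6 mm

-7.6


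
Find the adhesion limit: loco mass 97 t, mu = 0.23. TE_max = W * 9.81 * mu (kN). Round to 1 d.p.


TE_max = W * g * mu
TE_max = 97 * 9.81 * 0.23
TE_max = 951.57 * 0.23
TE_max = 218.9 kN

218.9


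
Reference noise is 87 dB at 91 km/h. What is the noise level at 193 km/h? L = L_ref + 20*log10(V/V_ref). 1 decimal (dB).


V/V_ref = 193 / 91 = 2.120879
log10(2.120879) = 0.326516
20 * 0.326516 = 6.5303
L = 87 + 6.5303 = 93.5 dB

93.5


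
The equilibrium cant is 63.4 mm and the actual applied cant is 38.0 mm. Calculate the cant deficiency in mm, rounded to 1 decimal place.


Cant deficiency = equilibrium cant - actual cant
CD = 63.4 - 38.0
CD = 25.4 mm

25.4


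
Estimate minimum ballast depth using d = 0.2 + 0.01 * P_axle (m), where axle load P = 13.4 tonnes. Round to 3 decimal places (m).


d = 0.2 + 0.01 * 13.4
d = 0.2 + 0.134
d = 0.334 m

0.334


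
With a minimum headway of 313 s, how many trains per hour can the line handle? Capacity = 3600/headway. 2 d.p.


Capacity = 3600 / headway
Capacity = 3600 / 313
Capacity = 11.50 trains/hour

11.50


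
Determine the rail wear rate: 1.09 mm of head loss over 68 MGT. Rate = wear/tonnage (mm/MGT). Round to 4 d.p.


Wear rate = total wear / cumulative tonnage
Rate = 1.09 / 68
Rate = 0.0160 mm/MGT

0.0160


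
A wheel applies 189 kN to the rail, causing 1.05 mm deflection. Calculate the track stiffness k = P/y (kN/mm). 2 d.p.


Track stiffness k = P / y
k = 189 / 1.05
k = 180.00 kN/mm

180.00


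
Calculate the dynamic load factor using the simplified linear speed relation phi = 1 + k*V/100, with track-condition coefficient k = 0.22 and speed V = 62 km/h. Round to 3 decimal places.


phi = 1 + k * V / 100
phi = 1 + 0.22 * 62 / 100
phi = 1 + 0.1364
phi = 1.136

1.136


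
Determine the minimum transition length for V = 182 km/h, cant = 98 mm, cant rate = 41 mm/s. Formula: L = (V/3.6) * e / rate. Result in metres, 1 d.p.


Convert speed: V = 182 / 3.6 = 50.5556 m/s
L = 50.5556 * 98 / 41
L = 4954.4444 / 41
L = 120.8 m

120.8


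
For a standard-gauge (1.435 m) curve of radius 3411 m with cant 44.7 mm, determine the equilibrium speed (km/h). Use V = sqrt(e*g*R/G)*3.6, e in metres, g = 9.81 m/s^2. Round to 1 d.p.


Convert cant: e = 44.7 mm = 0.0447 m
V_ms = sqrt(0.0447 * 9.81 * 3411 / 1.435)
V_ms = sqrt(1042.332667) = 32.2852 m/s
V = 32.2852 * 3.6 = 116.2 km/h

116.2


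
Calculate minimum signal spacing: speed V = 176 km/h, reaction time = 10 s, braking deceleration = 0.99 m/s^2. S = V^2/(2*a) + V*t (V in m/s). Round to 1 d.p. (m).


V = 176 / 3.6 = 48.8889 m/s
Braking distance = 48.8889^2 / (2*0.99) = 1207.1331 m
Sighting distance = 48.8889 * 10 = 488.8889 m
S = 1207.1331 + 488.8889 = 1696.0 m

1696.0


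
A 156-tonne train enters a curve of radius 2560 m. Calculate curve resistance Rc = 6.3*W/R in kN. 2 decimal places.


Rc = 6.3 * W / R
Rc = 6.3 * 156 / 2560
Rc = 982.8 / 2560
Rc = 0.38 kN

0.38


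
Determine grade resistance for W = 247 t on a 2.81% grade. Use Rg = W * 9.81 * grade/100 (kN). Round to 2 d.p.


Rg = W * 9.81 * grade / 100
Rg = 247 * 9.81 * 2.81 / 100
Rg = 2423.07 * 0.0281
Rg = 68.09 kN

68.09


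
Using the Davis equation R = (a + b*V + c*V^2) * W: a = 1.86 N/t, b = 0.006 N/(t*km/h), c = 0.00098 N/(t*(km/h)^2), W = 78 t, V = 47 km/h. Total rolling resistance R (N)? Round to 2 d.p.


b*V = 0.006 * 47 = 0.282
c*V^2 = 0.00098 * 2209 = 2.16482
R_per_t = 1.86 + 0.282 + 2.16482 = 4.30682 N/t
R_total = 4.30682 * 78 = 335.93 N

335.93


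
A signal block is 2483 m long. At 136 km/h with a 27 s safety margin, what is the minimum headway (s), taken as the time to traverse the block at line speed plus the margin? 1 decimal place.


V = 136 / 3.6 = 37.7778 m/s
Block traversal time = 2483 / 37.7778 = 65.7265 s
Headway = 65.7265 + 27
Headway = 92.7 s

92.7


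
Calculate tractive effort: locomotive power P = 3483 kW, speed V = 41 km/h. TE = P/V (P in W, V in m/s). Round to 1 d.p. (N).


Convert: P = 3483 kW = 3483000 W
V = 41 / 3.6 = 11.3889 m/s
TE = 3483000 / 11.3889
TE = 305824.4 N

305824.4


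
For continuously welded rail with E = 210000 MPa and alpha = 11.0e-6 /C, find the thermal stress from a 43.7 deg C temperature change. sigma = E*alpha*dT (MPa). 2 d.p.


sigma = E * alpha * dT
sigma = 210000 * 11.0e-6 * 43.7
sigma = 2.31 * 43.7
sigma = 100.95 MPa

100.95


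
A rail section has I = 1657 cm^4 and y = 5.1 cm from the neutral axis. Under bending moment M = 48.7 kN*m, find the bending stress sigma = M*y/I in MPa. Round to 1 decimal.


Convert units:
M = 48.7 kN*m = 48700000 N*mm
y = 5.1 cm = 51 mm
I = 1657 cm^4 = 16570000 mm^4
sigma = 48700000 * 51 / 16570000
sigma = 149.9 MPa

149.9


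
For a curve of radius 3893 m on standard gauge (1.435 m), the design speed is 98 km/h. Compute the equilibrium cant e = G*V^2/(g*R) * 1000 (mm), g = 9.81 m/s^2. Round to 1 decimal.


Convert speed: V = 98 / 3.6 = 27.2222 m/s
Apply formula: e = 1.435 * 27.2222^2 / (9.81 * 3893)
e = 1.435 * 741.0494 / 38190.33
e = 0.027845 m = 27.8 mm

27.8


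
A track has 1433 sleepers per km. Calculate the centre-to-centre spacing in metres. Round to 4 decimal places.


Spacing = 1000 m / number of sleepers
Spacing = 1000 / 1433
Spacing = 0.6978 m

0.6978


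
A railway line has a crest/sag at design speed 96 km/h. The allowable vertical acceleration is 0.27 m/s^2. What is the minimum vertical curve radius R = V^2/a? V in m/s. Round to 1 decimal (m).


Convert speed: V = 96 / 3.6 = 26.6667 m/s
V^2 = 711.1111 m^2/s^2
R_v = 711.1111 / 0.27
R_v = 2633.7 m

2633.7


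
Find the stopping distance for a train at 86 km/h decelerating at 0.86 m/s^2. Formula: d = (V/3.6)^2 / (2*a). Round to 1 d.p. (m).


Convert speed: V = 86 / 3.6 = 23.8889 m/s
V^2 = 570.679
d = 570.679 / (2 * 0.86)
d = 570.679 / 1.72
d = 331.8 m

331.8


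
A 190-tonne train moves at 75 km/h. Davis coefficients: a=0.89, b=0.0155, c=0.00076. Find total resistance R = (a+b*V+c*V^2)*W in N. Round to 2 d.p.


b*V = 0.0155 * 75 = 1.1625
c*V^2 = 0.00076 * 5625 = 4.275
R_per_t = 0.89 + 1.1625 + 4.275 = 6.3275 N/t
R_total = 6.3275 * 190 = 1202.23 N

1202.23


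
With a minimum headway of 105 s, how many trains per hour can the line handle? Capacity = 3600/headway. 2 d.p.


Capacity = 3600 / headway
Capacity = 3600 / 105
Capacity = 34.29 trains/hour

34.29


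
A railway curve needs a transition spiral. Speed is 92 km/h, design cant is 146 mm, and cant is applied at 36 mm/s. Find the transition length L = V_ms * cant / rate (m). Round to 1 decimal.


Convert speed: V = 92 / 3.6 = 25.5556 m/s
L = 25.5556 * 146 / 36
L = 3731.1111 / 36
L = 103.6 m

103.6


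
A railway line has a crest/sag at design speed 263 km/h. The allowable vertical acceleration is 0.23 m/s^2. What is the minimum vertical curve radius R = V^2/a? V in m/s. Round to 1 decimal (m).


Convert speed: V = 263 / 3.6 = 73.0556 m/s
V^2 = 5337.1142 m^2/s^2
R_v = 5337.1142 / 0.23
R_v = 23204.8 m

23204.8


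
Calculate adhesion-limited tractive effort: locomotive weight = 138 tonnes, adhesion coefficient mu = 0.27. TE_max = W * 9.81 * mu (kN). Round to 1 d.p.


TE_max = W * g * mu
TE_max = 138 * 9.81 * 0.27
TE_max = 1353.78 * 0.27
TE_max = 365.5 kN

365.5


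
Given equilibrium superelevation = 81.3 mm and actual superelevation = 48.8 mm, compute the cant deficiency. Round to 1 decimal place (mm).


Cant deficiency = equilibrium cant - actual cant
CD = 81.3 - 48.8
CD = 32.5 mm

32.5


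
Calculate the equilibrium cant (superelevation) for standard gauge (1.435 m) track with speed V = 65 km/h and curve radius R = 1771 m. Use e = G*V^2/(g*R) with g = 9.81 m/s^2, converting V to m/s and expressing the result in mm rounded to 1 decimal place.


Convert speed: V = 65 / 3.6 = 18.0556 m/s
Apply formula: e = 1.435 * 18.0556^2 / (9.81 * 1771)
e = 1.435 * 326.0031 / 17373.51
e = 0.026927 m = 26.9 mm

26.9


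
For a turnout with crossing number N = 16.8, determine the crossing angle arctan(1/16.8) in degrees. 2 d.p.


1/N = 1/16.8 = 0.059524
angle = arctan(0.059524) = 0.059454 rad
angle = 0.059454 * 180/pi = 3.41 degrees

3.41


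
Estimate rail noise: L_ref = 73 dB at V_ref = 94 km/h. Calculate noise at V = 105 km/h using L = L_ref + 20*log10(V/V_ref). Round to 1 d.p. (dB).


V/V_ref = 105 / 94 = 1.117021
log10(1.117021) = 0.048061
20 * 0.048061 = 0.9612
L = 73 + 0.9612 = 74.0 dB

74.0


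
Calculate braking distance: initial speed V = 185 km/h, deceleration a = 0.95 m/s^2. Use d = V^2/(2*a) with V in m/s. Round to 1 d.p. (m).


Convert speed: V = 185 / 3.6 = 51.3889 m/s
V^2 = 2640.8179
d = 2640.8179 / (2 * 0.95)
d = 2640.8179 / 1.9
d = 1389.9 m

1389.9


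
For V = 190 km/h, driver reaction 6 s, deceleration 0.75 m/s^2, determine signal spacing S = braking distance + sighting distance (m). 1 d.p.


V = 190 / 3.6 = 52.7778 m/s
Braking distance = 52.7778^2 / (2*0.75) = 1856.9959 m
Sighting distance = 52.7778 * 6 = 316.6667 m
S = 1856.9959 + 316.6667 = 2173.7 m

2173.7


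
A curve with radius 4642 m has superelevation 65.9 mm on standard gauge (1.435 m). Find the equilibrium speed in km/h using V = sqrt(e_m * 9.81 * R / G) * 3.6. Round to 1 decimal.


Convert cant: e = 65.9 mm = 0.0659 m
V_ms = sqrt(0.0659 * 9.81 * 4642 / 1.435)
V_ms = sqrt(2091.258201) = 45.7303 m/s
V = 45.7303 * 3.6 = 164.6 km/h

164.6


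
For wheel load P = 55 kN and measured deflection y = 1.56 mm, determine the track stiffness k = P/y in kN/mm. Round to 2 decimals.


Track stiffness k = P / y
k = 55 / 1.56
k = 35.26 kN/mm

35.26


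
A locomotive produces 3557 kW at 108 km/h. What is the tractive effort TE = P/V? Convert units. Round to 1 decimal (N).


Convert: P = 3557 kW = 3557000 W
V = 108 / 3.6 = 30.0 m/s
TE = 3557000 / 30.0
TE = 118566.7 N

118566.7


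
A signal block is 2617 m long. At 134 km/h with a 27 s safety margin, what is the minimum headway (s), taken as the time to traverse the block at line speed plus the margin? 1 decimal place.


V = 134 / 3.6 = 37.2222 m/s
Block traversal time = 2617 / 37.2222 = 70.3075 s
Headway = 70.3075 + 27
Headway = 97.3 s

97.3


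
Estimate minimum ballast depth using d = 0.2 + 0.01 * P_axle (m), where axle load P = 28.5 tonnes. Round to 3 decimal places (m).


d = 0.2 + 0.01 * 28.5
d = 0.2 + 0.285
d = 0.485 m

0.485


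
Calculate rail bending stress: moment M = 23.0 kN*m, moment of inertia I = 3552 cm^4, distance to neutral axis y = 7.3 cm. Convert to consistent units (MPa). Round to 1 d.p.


Convert units:
M = 23.0 kN*m = 23000000 N*mm
y = 7.3 cm = 73 mm
I = 3552 cm^4 = 35520000 mm^4
sigma = 23000000 * 73 / 35520000
sigma = 47.3 MPa

47.3


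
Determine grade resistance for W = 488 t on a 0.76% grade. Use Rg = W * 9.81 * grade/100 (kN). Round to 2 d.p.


Rg = W * 9.81 * grade / 100
Rg = 488 * 9.81 * 0.76 / 100
Rg = 4787.28 * 0.0076
Rg = 36.38 kN

36.38


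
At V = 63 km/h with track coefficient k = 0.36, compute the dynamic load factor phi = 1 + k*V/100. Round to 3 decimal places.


phi = 1 + k * V / 100
phi = 1 + 0.36 * 63 / 100
phi = 1 + 0.2268
phi = 1.227

1.227


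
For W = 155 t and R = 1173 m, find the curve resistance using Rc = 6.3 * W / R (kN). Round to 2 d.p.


Rc = 6.3 * W / R
Rc = 6.3 * 155 / 1173
Rc = 976.5 / 1173
Rc = 0.83 kN

0.83


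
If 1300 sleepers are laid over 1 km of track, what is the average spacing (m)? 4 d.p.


Spacing = 1000 m / number of sleepers
Spacing = 1000 / 1300
Spacing = 0.7692 m

0.7692


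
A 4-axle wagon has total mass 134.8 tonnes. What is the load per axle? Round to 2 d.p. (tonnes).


Load per axle = total weight / number of axles
Load = 134.8 / 4
Load = 33.70 tonnes

33.70


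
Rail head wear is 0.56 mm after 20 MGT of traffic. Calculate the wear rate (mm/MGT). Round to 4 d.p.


Wear rate = total wear / cumulative tonnage
Rate = 0.56 / 20
Rate = 0.0280 mm/MGT

0.0280


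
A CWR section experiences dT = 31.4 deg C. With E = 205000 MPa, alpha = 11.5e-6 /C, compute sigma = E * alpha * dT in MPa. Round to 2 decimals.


sigma = E * alpha * dT
sigma = 205000 * 11.5e-6 * 31.4
sigma = 2.3575 * 31.4
sigma = 74.03 MPa

74.03


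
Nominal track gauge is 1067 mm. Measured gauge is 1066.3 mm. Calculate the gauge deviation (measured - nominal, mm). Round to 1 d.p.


Deviation = measured - nominal
Deviation = 1066.3 - 1067
Deviation = -0.7 mm

-0.7


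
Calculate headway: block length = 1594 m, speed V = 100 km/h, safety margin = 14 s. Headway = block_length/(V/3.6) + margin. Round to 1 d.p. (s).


V = 100 / 3.6 = 27.7778 m/s
Block traversal time = 1594 / 27.7778 = 57.384 s
Headway = 57.384 + 14
Headway = 71.4 s

71.4


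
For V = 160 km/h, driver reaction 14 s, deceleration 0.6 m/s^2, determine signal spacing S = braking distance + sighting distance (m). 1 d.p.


V = 160 / 3.6 = 44.4444 m/s
Braking distance = 44.4444^2 / (2*0.6) = 1646.0905 m
Sighting distance = 44.4444 * 14 = 622.2222 m
S = 1646.0905 + 622.2222 = 2268.3 m

2268.3


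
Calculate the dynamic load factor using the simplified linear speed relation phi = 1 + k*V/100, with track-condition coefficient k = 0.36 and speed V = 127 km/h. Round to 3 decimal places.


phi = 1 + k * V / 100
phi = 1 + 0.36 * 127 / 100
phi = 1 + 0.4572
phi = 1.457

1.457


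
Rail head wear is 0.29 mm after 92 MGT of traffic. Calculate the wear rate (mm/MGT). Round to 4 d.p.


Wear rate = total wear / cumulative tonnage
Rate = 0.29 / 92
Rate = 0.0032 mm/MGT

0.0032


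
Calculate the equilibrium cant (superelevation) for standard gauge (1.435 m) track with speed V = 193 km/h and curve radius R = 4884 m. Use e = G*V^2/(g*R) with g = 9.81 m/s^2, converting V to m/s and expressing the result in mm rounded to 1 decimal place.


Convert speed: V = 193 / 3.6 = 53.6111 m/s
Apply formula: e = 1.435 * 53.6111^2 / (9.81 * 4884)
e = 1.435 * 2874.1512 / 47912.04
e = 0.086083 m = 86.1 mm

86.1


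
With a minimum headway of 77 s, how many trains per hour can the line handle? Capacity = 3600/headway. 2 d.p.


Capacity = 3600 / headway
Capacity = 3600 / 77
Capacity = 46.75 trains/hour

46.75


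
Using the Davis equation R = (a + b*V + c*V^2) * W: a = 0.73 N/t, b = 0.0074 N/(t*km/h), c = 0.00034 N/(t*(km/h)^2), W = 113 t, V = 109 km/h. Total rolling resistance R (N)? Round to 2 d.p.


b*V = 0.0074 * 109 = 0.8066
c*V^2 = 0.00034 * 11881 = 4.03954
R_per_t = 0.73 + 0.8066 + 4.03954 = 5.57614 N/t
R_total = 5.57614 * 113 = 630.10 N

630.10
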